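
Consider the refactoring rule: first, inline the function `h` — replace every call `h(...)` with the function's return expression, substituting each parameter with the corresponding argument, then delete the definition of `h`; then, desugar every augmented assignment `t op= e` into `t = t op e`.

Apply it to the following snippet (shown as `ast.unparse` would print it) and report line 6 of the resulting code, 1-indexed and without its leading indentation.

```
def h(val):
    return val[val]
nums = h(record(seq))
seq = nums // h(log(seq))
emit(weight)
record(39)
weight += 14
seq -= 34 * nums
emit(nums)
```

Transformed code:
nums = record(seq)[record(seq)]
seq = nums // log(seq)[log(seq)]
emit(weight)
record(39)
weight = weight + 14
seq = seq - 34 * nums
emit(nums)

seq = seq - 34 * nums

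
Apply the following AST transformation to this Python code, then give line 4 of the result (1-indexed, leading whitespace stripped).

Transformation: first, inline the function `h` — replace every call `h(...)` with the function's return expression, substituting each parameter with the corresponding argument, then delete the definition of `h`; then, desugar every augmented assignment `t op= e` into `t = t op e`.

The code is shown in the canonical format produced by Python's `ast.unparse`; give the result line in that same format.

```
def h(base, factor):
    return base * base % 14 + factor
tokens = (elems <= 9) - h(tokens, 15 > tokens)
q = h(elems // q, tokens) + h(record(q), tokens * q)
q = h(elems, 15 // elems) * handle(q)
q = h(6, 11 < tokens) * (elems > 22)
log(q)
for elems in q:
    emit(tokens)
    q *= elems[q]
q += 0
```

Transformed code:
tokens = (elems <= 9) - (tokens * tokens % 14 + (15 > tokens))
q = elems // q * (elems // q) % 14 + tokens + (record(q) * record(q) % 14 + tokens * q)
q = (elems * elems % 14 + 15 // elems) * handle(q)
q = (6 * 6 % 14 + (11 < tokens)) * (elems > 22)
log(q)
for elems in q:
    emit(tokens)
    q = q * elems[q]
q = q + 0

q = (6 * 6 % 14 + (11 < tokens)) * (elems > 22)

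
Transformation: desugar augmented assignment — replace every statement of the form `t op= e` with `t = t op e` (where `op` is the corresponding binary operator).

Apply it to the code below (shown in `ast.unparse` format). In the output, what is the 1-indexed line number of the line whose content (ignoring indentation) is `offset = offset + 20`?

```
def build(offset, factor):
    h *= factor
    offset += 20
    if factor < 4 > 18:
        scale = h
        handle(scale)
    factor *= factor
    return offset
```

Transformed code:
def build(offset, factor):
    h = h * factor
    offset = offset + 20
    if factor < 4 > 18:
        scale = h
        handle(scale)
    factor = factor * factor
    return offset

3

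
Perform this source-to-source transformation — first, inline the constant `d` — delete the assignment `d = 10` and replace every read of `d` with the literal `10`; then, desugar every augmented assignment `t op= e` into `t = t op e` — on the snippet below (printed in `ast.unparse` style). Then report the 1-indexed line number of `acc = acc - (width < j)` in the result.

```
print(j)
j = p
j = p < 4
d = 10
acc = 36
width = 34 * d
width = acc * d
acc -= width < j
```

Transformed code:
print(j)
j = p
j = p < 4
acc = 36
width = 34 * 10
width = acc * 10
acc = acc - (width < j)

7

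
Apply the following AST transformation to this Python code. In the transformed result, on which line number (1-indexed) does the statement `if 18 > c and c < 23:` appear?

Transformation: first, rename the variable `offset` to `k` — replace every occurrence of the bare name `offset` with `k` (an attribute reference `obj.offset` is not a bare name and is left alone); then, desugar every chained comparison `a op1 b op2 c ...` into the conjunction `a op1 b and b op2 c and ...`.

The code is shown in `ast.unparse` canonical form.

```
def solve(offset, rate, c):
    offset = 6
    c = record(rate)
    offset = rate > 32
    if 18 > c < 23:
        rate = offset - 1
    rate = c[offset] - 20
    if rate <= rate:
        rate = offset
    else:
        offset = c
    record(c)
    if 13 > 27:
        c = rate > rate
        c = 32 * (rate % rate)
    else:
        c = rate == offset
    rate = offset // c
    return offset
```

Transformed code:
def solve(k, rate, c):
    k = 6
    c = record(rate)
    k = rate > 32
    if 18 > c and c < 23:
        rate = k - 1
    rate = c[k] - 20
    if rate <= rate:
        rate = k
    else:
        k = c
    record(c)
    if 13 > 27:
        c = rate > rate
        c = 32 * (rate % rate)
    else:
        c = rate == k
    rate = k // c
    return k

5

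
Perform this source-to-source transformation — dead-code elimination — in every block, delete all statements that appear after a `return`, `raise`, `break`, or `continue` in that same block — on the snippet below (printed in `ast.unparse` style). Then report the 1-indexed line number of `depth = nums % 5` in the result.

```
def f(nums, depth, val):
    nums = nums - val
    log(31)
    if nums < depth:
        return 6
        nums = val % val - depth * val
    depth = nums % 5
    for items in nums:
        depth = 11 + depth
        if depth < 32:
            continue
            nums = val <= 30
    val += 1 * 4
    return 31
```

6

Transformed code:
def f(nums, depth, val):
    nums = nums - val
    log(31)
    if nums < depth:
        return 6
    depth = nums % 5
    for items in nums:
        depth = 11 + depth
        if depth < 32:
            continue
    val += 1 * 4
    return 31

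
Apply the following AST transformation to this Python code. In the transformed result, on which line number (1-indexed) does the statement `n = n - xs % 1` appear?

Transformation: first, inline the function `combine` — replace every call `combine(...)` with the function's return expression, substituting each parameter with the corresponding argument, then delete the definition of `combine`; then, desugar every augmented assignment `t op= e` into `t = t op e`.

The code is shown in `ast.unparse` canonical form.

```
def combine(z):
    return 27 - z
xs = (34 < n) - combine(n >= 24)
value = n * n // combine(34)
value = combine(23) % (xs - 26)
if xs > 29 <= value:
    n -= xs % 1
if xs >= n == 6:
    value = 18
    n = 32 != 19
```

5

Transformed code:
xs = (34 < n) - (27 - (n >= 24))
value = n * n // (27 - 34)
value = (27 - 23) % (xs - 26)
if xs > 29 <= value:
    n = n - xs % 1
if xs >= n == 6:
    value = 18
    n = 32 != 19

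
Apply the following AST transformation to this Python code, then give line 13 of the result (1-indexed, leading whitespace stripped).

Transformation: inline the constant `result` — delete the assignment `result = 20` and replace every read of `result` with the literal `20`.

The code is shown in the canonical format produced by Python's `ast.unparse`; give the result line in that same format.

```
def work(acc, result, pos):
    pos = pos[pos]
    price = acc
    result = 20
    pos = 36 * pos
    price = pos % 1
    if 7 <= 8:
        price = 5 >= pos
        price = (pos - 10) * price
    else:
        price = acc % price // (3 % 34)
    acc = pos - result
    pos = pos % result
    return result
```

Transformed code:
def work(acc, result, pos):
    pos = pos[pos]
    price = acc
    pos = 36 * pos
    price = pos % 1
    if 7 <= 8:
        price = 5 >= pos
        price = (pos - 10) * price
    else:
        price = acc % price // (3 % 34)
    acc = pos - 20
    pos = pos % 20
    return 20

return 20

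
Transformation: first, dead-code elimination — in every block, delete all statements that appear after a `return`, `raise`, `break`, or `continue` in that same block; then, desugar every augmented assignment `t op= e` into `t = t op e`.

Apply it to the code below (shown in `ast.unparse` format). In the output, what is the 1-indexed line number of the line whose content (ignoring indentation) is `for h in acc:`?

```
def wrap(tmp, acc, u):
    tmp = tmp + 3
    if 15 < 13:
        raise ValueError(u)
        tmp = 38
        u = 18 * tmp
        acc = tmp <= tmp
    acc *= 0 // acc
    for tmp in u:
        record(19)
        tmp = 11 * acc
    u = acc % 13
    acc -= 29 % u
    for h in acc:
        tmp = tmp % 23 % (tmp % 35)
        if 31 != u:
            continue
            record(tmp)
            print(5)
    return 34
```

11

Transformed code:
def wrap(tmp, acc, u):
    tmp = tmp + 3
    if 15 < 13:
        raise ValueError(u)
    acc = acc * (0 // acc)
    for tmp in u:
        record(19)
        tmp = 11 * acc
    u = acc % 13
    acc = acc - 29 % u
    for h in acc:
        tmp = tmp % 23 % (tmp % 35)
        if 31 != u:
            continue
    return 34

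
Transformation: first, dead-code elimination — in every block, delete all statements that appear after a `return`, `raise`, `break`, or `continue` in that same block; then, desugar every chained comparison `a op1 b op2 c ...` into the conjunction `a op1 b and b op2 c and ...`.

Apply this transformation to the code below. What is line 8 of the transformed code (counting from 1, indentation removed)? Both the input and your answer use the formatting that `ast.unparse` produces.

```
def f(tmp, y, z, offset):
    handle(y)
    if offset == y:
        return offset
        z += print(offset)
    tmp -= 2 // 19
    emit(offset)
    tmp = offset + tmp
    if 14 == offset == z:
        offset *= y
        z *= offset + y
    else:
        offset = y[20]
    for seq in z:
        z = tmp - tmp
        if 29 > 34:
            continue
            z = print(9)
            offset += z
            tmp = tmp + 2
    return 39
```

Transformed code:
def f(tmp, y, z, offset):
    handle(y)
    if offset == y:
        return offset
    tmp -= 2 // 19
    emit(offset)
    tmp = offset + tmp
    if 14 == offset and offset == z:
        offset *= y
        z *= offset + y
    else:
        offset = y[20]
    for seq in z:
        z = tmp - tmp
        if 29 > 34:
            continue
    return 39

if 14 == offset and offset == z:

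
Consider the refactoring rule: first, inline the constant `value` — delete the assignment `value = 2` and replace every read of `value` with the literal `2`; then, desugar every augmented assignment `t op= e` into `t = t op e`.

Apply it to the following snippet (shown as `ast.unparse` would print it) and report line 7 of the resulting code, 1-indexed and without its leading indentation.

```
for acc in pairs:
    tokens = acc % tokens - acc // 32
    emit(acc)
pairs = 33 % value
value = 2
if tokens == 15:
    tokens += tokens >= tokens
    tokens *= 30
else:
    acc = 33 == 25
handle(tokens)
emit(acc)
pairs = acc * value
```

tokens = tokens * 30

Transformed code:
for acc in pairs:
    tokens = acc % tokens - acc // 32
    emit(acc)
pairs = 33 % 2
if tokens == 15:
    tokens = tokens + (tokens >= tokens)
    tokens = tokens * 30
else:
    acc = 33 == 25
handle(tokens)
emit(acc)
pairs = acc * 2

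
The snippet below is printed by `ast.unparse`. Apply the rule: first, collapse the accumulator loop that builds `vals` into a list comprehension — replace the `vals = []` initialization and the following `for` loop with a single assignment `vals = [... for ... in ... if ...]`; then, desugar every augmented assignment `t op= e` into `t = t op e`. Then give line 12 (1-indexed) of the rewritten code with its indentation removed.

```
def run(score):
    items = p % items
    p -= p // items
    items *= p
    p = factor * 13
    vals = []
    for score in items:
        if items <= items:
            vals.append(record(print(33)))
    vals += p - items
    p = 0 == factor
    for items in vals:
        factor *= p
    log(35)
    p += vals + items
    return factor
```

Transformed code:
def run(score):
    items = p % items
    p = p - p // items
    items = items * p
    p = factor * 13
    vals = [record(print(33)) for score in items if items <= items]
    vals = vals + (p - items)
    p = 0 == factor
    for items in vals:
        factor = factor * p
    log(35)
    p = p + (vals + items)
    return factor

p = p + (vals + items)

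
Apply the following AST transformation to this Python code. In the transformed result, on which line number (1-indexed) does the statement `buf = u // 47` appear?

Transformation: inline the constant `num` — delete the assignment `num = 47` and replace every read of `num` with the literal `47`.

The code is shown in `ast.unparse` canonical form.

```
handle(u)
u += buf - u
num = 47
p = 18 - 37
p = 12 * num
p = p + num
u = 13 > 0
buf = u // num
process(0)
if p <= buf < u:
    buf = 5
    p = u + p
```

7

Transformed code:
handle(u)
u += buf - u
p = 18 - 37
p = 12 * 47
p = p + 47
u = 13 > 0
buf = u // 47
process(0)
if p <= buf < u:
    buf = 5
    p = u + p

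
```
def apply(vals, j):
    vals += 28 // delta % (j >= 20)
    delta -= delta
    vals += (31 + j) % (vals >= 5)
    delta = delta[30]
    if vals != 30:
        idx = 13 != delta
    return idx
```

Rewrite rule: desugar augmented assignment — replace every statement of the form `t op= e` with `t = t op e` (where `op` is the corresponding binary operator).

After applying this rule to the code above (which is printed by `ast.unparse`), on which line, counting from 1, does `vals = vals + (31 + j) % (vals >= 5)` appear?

4

Transformed code:
def apply(vals, j):
    vals = vals + 28 // delta % (j >= 20)
    delta = delta - delta
    vals = vals + (31 + j) % (vals >= 5)
    delta = delta[30]
    if vals != 30:
        idx = 13 != delta
    return idx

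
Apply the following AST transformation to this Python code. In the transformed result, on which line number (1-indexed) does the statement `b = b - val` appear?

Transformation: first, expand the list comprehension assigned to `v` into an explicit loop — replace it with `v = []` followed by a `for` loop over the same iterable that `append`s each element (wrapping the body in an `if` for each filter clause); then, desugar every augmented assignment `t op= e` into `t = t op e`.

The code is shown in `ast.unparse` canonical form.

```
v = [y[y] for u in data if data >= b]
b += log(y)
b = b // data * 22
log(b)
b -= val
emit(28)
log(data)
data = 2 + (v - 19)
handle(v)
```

Transformed code:
v = []
for u in data:
    if data >= b:
        v.append(y[y])
b = b + log(y)
b = b // data * 22
log(b)
b = b - val
emit(28)
log(data)
data = 2 + (v - 19)
handle(v)

8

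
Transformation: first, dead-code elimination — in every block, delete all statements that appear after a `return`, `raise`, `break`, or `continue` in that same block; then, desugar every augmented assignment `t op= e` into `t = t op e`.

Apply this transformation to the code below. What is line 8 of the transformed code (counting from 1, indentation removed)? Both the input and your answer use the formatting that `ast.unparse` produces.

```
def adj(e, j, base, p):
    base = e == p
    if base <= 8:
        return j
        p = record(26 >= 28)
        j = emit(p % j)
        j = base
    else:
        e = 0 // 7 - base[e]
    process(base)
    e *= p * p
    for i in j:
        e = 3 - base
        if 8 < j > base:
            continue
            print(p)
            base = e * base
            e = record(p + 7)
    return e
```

Transformed code:
def adj(e, j, base, p):
    base = e == p
    if base <= 8:
        return j
    else:
        e = 0 // 7 - base[e]
    process(base)
    e = e * (p * p)
    for i in j:
        e = 3 - base
        if 8 < j > base:
            continue
    return e

e = e * (p * p)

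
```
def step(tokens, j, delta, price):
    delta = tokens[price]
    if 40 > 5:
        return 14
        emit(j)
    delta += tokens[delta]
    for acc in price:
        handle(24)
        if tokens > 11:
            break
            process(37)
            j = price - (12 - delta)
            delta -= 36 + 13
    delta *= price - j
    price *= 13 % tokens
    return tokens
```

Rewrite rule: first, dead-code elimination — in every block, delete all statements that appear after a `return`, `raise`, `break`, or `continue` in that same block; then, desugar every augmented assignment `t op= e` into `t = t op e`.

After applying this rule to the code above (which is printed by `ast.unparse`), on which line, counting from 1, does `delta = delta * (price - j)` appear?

Transformed code:
def step(tokens, j, delta, price):
    delta = tokens[price]
    if 40 > 5:
        return 14
    delta = delta + tokens[delta]
    for acc in price:
        handle(24)
        if tokens > 11:
            break
    delta = delta * (price - j)
    price = price * (13 % tokens)
    return tokens

10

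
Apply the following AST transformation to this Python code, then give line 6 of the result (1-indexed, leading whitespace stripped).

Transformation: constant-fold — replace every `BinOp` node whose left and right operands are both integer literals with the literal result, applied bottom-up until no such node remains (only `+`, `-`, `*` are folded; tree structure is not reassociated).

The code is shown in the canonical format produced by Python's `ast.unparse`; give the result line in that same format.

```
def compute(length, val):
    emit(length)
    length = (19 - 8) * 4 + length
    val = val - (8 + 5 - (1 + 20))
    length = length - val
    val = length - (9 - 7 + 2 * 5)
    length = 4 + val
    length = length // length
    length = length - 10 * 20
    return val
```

Transformed code:
def compute(length, val):
    emit(length)
    length = 44 + length
    val = val - -8
    length = length - val
    val = length - 12
    length = 4 + val
    length = length // length
    length = length - 200
    return val

val = length - 12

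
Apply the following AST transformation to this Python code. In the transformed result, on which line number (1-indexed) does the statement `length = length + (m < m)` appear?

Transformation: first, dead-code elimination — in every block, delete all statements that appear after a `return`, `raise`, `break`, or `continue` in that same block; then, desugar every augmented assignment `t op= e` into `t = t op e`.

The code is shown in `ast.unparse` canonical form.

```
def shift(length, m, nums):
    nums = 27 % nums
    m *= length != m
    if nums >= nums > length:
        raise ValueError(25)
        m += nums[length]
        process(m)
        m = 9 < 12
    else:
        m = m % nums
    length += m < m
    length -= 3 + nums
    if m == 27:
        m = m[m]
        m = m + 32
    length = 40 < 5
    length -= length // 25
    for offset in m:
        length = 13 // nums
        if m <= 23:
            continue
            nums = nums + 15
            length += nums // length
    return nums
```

8

Transformed code:
def shift(length, m, nums):
    nums = 27 % nums
    m = m * (length != m)
    if nums >= nums > length:
        raise ValueError(25)
    else:
        m = m % nums
    length = length + (m < m)
    length = length - (3 + nums)
    if m == 27:
        m = m[m]
        m = m + 32
    length = 40 < 5
    length = length - length // 25
    for offset in m:
        length = 13 // nums
        if m <= 23:
            continue
    return nums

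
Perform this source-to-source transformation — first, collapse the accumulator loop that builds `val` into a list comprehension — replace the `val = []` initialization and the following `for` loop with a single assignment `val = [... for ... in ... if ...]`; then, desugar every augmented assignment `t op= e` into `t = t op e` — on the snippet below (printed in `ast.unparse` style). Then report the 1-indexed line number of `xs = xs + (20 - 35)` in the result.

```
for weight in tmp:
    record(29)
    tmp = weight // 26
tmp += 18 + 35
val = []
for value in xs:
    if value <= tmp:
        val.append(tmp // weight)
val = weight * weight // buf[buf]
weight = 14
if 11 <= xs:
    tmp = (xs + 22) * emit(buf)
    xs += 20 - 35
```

Transformed code:
for weight in tmp:
    record(29)
    tmp = weight // 26
tmp = tmp + (18 + 35)
val = [tmp // weight for value in xs if value <= tmp]
val = weight * weight // buf[buf]
weight = 14
if 11 <= xs:
    tmp = (xs + 22) * emit(buf)
    xs = xs + (20 - 35)

10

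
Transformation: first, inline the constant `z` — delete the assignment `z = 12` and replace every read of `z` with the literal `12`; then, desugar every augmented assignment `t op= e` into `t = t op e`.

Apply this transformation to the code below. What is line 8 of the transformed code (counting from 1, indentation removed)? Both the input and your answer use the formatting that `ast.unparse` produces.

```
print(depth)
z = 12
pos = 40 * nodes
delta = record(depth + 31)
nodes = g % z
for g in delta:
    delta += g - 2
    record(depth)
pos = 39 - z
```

pos = 39 - 12

Transformed code:
print(depth)
pos = 40 * nodes
delta = record(depth + 31)
nodes = g % 12
for g in delta:
    delta = delta + (g - 2)
    record(depth)
pos = 39 - 12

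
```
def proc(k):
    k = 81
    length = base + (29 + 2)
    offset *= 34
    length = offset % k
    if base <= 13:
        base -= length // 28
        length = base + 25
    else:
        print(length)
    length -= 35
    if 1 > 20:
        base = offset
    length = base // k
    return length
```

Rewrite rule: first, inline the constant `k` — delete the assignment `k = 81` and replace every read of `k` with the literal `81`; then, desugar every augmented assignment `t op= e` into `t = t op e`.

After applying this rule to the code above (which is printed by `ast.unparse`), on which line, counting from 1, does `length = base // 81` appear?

13

Transformed code:
def proc(k):
    length = base + (29 + 2)
    offset = offset * 34
    length = offset % 81
    if base <= 13:
        base = base - length // 28
        length = base + 25
    else:
        print(length)
    length = length - 35
    if 1 > 20:
        base = offset
    length = base // 81
    return length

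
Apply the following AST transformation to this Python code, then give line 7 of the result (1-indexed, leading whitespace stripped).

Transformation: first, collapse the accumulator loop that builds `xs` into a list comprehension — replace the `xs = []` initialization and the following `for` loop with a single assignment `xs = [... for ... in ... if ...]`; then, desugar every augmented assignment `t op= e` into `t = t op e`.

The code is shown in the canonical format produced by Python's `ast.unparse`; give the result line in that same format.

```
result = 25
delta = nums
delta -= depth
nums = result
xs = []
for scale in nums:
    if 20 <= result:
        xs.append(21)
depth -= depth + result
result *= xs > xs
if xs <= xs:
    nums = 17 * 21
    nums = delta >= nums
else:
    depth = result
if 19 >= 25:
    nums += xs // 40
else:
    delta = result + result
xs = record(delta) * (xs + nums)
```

Transformed code:
result = 25
delta = nums
delta = delta - depth
nums = result
xs = [21 for scale in nums if 20 <= result]
depth = depth - (depth + result)
result = result * (xs > xs)
if xs <= xs:
    nums = 17 * 21
    nums = delta >= nums
else:
    depth = result
if 19 >= 25:
    nums = nums + xs // 40
else:
    delta = result + result
xs = record(delta) * (xs + nums)

result = result * (xs > xs)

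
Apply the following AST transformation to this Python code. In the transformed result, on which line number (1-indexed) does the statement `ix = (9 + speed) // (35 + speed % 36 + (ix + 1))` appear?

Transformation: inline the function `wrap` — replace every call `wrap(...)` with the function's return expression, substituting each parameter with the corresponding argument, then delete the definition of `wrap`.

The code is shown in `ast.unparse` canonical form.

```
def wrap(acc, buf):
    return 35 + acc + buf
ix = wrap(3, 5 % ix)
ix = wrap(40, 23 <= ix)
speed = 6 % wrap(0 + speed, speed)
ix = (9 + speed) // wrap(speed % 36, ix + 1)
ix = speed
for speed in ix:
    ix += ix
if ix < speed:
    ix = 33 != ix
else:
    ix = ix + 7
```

4

Transformed code:
ix = 35 + 3 + 5 % ix
ix = 35 + 40 + (23 <= ix)
speed = 6 % (35 + (0 + speed) + speed)
ix = (9 + speed) // (35 + speed % 36 + (ix + 1))
ix = speed
for speed in ix:
    ix += ix
if ix < speed:
    ix = 33 != ix
else:
    ix = ix + 7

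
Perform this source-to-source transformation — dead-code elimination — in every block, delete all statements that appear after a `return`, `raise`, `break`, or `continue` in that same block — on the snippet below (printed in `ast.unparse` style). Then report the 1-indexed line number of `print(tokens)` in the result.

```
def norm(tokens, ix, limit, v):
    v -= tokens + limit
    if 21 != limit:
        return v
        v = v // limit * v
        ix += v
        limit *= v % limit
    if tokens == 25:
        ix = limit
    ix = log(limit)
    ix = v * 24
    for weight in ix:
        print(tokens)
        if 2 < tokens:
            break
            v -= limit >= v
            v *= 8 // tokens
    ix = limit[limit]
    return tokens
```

Transformed code:
def norm(tokens, ix, limit, v):
    v -= tokens + limit
    if 21 != limit:
        return v
    if tokens == 25:
        ix = limit
    ix = log(limit)
    ix = v * 24
    for weight in ix:
        print(tokens)
        if 2 < tokens:
            break
    ix = limit[limit]
    return tokens

10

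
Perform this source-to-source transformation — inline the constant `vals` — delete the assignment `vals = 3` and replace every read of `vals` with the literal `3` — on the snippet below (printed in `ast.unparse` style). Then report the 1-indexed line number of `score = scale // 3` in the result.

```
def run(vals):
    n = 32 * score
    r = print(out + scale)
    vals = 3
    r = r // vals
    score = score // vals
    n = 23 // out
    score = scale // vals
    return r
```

7

Transformed code:
def run(vals):
    n = 32 * score
    r = print(out + scale)
    r = r // 3
    score = score // 3
    n = 23 // out
    score = scale // 3
    return r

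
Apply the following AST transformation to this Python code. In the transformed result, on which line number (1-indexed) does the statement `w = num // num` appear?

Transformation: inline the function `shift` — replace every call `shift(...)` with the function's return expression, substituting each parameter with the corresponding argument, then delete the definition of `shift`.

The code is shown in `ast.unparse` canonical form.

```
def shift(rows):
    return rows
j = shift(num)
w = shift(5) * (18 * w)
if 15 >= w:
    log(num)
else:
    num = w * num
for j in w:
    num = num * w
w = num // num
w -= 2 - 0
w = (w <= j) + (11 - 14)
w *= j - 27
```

9

Transformed code:
j = num
w = 5 * (18 * w)
if 15 >= w:
    log(num)
else:
    num = w * num
for j in w:
    num = num * w
w = num // num
w -= 2 - 0
w = (w <= j) + (11 - 14)
w *= j - 27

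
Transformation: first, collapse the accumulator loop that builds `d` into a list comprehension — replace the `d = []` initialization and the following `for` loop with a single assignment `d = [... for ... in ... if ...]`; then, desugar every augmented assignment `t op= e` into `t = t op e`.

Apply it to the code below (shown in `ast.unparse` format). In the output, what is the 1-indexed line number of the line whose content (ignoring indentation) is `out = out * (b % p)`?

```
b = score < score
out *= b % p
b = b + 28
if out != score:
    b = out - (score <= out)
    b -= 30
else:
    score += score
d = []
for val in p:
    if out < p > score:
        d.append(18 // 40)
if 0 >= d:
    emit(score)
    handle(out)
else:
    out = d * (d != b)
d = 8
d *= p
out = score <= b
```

Transformed code:
b = score < score
out = out * (b % p)
b = b + 28
if out != score:
    b = out - (score <= out)
    b = b - 30
else:
    score = score + score
d = [18 // 40 for val in p if out < p > score]
if 0 >= d:
    emit(score)
    handle(out)
else:
    out = d * (d != b)
d = 8
d = d * p
out = score <= b

2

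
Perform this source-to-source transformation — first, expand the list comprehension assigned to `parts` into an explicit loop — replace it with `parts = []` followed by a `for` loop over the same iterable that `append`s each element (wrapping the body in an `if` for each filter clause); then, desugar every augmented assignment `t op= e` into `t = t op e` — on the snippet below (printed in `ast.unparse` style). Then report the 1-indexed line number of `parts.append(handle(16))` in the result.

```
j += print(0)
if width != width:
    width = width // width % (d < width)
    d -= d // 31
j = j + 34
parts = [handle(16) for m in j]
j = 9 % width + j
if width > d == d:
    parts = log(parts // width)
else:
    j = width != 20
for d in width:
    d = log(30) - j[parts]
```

Transformed code:
j = j + print(0)
if width != width:
    width = width // width % (d < width)
    d = d - d // 31
j = j + 34
parts = []
for m in j:
    parts.append(handle(16))
j = 9 % width + j
if width > d == d:
    parts = log(parts // width)
else:
    j = width != 20
for d in width:
    d = log(30) - j[parts]

8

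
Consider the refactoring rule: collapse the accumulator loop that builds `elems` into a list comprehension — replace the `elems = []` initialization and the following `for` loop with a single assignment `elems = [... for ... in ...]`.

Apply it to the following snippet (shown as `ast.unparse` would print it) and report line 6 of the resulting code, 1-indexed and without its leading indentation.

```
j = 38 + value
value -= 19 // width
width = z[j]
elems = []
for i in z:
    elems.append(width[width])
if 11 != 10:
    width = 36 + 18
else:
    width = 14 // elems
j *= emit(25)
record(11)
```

Transformed code:
j = 38 + value
value -= 19 // width
width = z[j]
elems = [width[width] for i in z]
if 11 != 10:
    width = 36 + 18
else:
    width = 14 // elems
j *= emit(25)
record(11)

width = 36 + 18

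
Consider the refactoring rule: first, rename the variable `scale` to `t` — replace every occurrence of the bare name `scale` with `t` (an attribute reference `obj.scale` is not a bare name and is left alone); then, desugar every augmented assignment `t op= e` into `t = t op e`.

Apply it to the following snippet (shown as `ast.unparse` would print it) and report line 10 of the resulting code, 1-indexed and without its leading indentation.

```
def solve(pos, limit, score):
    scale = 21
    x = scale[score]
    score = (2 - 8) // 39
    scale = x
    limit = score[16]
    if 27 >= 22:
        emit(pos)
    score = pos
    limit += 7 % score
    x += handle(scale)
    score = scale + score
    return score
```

limit = limit + 7 % score

Transformed code:
def solve(pos, limit, score):
    t = 21
    x = t[score]
    score = (2 - 8) // 39
    t = x
    limit = score[16]
    if 27 >= 22:
        emit(pos)
    score = pos
    limit = limit + 7 % score
    x = x + handle(t)
    score = t + score
    return score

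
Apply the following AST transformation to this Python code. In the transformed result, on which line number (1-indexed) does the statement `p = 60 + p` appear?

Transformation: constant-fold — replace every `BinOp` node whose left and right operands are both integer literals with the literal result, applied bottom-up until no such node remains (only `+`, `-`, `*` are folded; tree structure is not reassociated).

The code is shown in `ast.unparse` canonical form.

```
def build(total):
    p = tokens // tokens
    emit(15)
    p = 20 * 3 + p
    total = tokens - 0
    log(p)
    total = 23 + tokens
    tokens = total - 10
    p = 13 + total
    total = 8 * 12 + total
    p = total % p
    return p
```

4

Transformed code:
def build(total):
    p = tokens // tokens
    emit(15)
    p = 60 + p
    total = tokens - 0
    log(p)
    total = 23 + tokens
    tokens = total - 10
    p = 13 + total
    total = 96 + total
    p = total % p
    return p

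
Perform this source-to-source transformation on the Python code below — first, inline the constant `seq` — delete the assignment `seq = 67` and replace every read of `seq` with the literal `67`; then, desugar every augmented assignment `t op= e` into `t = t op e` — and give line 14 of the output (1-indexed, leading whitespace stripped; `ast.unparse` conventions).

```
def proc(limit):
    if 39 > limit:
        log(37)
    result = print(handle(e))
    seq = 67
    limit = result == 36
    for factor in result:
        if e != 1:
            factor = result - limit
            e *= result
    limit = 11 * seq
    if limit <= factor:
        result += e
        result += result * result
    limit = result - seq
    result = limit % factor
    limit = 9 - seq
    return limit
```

limit = result - 67

Transformed code:
def proc(limit):
    if 39 > limit:
        log(37)
    result = print(handle(e))
    limit = result == 36
    for factor in result:
        if e != 1:
            factor = result - limit
            e = e * result
    limit = 11 * 67
    if limit <= factor:
        result = result + e
        result = result + result * result
    limit = result - 67
    result = limit % factor
    limit = 9 - 67
    return limit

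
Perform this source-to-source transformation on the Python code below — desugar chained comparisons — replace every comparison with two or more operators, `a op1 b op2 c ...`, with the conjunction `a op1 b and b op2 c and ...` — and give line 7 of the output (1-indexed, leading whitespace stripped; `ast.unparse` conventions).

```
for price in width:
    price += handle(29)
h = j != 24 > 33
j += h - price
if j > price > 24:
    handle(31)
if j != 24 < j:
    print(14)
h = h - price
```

if j != 24 and 24 < j:

Transformed code:
for price in width:
    price += handle(29)
h = j != 24 and 24 > 33
j += h - price
if j > price and price > 24:
    handle(31)
if j != 24 and 24 < j:
    print(14)
h = h - price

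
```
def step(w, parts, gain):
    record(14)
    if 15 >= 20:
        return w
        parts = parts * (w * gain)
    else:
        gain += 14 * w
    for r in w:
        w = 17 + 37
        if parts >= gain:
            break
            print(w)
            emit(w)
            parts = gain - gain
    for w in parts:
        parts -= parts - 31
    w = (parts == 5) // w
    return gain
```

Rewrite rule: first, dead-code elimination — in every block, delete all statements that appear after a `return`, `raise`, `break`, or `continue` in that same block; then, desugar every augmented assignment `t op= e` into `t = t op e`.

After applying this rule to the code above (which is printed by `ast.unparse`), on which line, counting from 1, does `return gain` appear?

14

Transformed code:
def step(w, parts, gain):
    record(14)
    if 15 >= 20:
        return w
    else:
        gain = gain + 14 * w
    for r in w:
        w = 17 + 37
        if parts >= gain:
            break
    for w in parts:
        parts = parts - (parts - 31)
    w = (parts == 5) // w
    return gain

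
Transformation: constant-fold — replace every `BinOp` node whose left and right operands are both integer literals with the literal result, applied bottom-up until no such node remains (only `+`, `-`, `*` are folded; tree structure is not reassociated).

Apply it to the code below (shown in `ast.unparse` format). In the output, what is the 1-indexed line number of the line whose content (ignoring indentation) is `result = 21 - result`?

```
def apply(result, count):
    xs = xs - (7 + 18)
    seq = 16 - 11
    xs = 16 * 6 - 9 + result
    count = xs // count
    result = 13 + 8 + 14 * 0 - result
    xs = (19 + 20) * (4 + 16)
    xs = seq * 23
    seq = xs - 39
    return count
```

6

Transformed code:
def apply(result, count):
    xs = xs - 25
    seq = 5
    xs = 87 + result
    count = xs // count
    result = 21 - result
    xs = 780
    xs = seq * 23
    seq = xs - 39
    return count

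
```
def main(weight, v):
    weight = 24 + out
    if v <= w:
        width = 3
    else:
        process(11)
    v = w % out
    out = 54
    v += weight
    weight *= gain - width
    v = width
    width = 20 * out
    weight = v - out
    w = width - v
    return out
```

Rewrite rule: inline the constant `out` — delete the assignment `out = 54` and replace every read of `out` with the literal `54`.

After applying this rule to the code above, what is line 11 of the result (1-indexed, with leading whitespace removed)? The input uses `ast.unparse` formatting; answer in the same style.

Transformed code:
def main(weight, v):
    weight = 24 + 54
    if v <= w:
        width = 3
    else:
        process(11)
    v = w % 54
    v += weight
    weight *= gain - width
    v = width
    width = 20 * 54
    weight = v - 54
    w = width - v
    return 54

width = 20 * 54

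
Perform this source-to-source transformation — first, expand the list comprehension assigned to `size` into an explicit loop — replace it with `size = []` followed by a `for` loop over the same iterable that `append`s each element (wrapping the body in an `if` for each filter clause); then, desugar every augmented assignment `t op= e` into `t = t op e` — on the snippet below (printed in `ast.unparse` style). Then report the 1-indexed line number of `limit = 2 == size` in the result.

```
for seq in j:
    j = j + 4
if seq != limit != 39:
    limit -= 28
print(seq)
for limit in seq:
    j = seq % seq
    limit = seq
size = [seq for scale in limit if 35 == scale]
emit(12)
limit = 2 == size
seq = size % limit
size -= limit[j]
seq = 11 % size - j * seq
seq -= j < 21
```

Transformed code:
for seq in j:
    j = j + 4
if seq != limit != 39:
    limit = limit - 28
print(seq)
for limit in seq:
    j = seq % seq
    limit = seq
size = []
for scale in limit:
    if 35 == scale:
        size.append(seq)
emit(12)
limit = 2 == size
seq = size % limit
size = size - limit[j]
seq = 11 % size - j * seq
seq = seq - (j < 21)

14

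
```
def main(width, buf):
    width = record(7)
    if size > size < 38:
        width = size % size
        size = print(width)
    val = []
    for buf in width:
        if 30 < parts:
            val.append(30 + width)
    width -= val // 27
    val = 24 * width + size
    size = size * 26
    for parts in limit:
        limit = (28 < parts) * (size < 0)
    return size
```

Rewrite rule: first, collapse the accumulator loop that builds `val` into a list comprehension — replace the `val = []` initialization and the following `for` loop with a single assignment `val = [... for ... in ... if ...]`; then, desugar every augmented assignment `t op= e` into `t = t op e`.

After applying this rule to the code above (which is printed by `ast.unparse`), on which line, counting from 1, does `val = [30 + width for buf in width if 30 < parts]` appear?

6

Transformed code:
def main(width, buf):
    width = record(7)
    if size > size < 38:
        width = size % size
        size = print(width)
    val = [30 + width for buf in width if 30 < parts]
    width = width - val // 27
    val = 24 * width + size
    size = size * 26
    for parts in limit:
        limit = (28 < parts) * (size < 0)
    return size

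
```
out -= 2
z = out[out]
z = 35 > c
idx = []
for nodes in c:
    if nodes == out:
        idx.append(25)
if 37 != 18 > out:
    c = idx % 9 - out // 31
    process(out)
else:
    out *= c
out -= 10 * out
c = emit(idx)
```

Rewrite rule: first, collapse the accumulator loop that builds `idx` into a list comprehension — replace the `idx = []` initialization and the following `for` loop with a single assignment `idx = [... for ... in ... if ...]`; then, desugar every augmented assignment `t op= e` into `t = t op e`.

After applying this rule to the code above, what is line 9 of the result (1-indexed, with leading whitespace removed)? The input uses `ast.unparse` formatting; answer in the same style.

out = out * c

Transformed code:
out = out - 2
z = out[out]
z = 35 > c
idx = [25 for nodes in c if nodes == out]
if 37 != 18 > out:
    c = idx % 9 - out // 31
    process(out)
else:
    out = out * c
out = out - 10 * out
c = emit(idx)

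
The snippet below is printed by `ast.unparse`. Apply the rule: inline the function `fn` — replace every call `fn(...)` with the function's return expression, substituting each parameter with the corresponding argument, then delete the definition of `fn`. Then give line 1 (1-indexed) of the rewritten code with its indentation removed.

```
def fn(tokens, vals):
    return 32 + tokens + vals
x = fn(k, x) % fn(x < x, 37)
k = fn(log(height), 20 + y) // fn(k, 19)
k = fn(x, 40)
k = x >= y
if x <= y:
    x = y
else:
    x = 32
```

Transformed code:
x = (32 + k + x) % (32 + (x < x) + 37)
k = (32 + log(height) + (20 + y)) // (32 + k + 19)
k = 32 + x + 40
k = x >= y
if x <= y:
    x = y
else:
    x = 32

x = (32 + k + x) % (32 + (x < x) + 37)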